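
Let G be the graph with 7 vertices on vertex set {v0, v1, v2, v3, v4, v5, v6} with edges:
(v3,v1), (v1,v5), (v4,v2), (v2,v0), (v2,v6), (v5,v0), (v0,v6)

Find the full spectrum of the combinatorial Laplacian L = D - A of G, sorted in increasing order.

Degrees: deg(v0) = 3, deg(v1) = 2, deg(v2) = 3, deg(v3) = 1, deg(v4) = 1, deg(v5) = 2, deg(v6) = 2.
L = D − A with rows/columns ordered (v0, v1, v2, v3, v4, v5, v6):
  [ 3,  0, -1,  0,  0, -1, -1]
  [ 0,  2,  0, -1,  0, -1,  0]
  [-1,  0,  3,  0, -1,  0, -1]
  [ 0, -1,  0,  1,  0,  0,  0]
  [ 0,  0, -1,  0,  1,  0,  0]
  [-1, -1,  0,  0,  0,  2,  0]
  [-1,  0, -1,  0,  0,  0,  2]
Characteristic polynomial: det(λI − L) = λ(λ² − 4λ + 1)(λ − 1)(λ² − 6λ + 7)(λ − 3).
Roots: λ = 0; (λ² − 4λ + 1) = 0 ⇒ λ = 2 ± √3 ≈ 0.2679, 3.7321; (λ − 1) = 0 ⇒ λ = 1; (λ² − 6λ + 7) = 0 ⇒ λ = 3 ± √2 ≈ 1.5858, 4.4142; (λ − 3) = 0 ⇒ λ = 3.
(Check: the roots sum (with multiplicity) to 14, matching trace L = Σdeg = 2·7 = 14.)
Laplacian eigenvalues (increasing order): [0.0, 0.2679, 1.0, 1.5858, 3.0, 3.7321, 4.4142]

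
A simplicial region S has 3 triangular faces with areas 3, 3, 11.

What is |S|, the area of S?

3 + 3 + 11 = 17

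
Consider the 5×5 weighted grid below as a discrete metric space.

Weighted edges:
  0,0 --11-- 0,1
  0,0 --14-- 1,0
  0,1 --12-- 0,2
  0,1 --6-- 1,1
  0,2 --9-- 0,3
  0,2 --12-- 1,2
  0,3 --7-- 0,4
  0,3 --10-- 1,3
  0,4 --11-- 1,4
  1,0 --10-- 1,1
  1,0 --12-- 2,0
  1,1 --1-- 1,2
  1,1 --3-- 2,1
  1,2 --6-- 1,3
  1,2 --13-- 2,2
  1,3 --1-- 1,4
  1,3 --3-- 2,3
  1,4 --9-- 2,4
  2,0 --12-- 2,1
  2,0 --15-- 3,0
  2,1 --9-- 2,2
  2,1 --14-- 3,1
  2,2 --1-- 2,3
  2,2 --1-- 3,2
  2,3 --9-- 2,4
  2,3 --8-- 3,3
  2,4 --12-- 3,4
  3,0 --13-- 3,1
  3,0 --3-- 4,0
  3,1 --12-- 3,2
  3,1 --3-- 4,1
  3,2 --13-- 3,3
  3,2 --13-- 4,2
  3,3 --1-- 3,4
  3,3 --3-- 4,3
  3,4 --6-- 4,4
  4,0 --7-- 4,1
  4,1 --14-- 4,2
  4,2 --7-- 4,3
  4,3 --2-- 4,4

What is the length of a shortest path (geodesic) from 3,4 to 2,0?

Shortest path: 3,4 → 3,3 → 2,3 → 2,2 → 2,1 → 2,0, total weight = 31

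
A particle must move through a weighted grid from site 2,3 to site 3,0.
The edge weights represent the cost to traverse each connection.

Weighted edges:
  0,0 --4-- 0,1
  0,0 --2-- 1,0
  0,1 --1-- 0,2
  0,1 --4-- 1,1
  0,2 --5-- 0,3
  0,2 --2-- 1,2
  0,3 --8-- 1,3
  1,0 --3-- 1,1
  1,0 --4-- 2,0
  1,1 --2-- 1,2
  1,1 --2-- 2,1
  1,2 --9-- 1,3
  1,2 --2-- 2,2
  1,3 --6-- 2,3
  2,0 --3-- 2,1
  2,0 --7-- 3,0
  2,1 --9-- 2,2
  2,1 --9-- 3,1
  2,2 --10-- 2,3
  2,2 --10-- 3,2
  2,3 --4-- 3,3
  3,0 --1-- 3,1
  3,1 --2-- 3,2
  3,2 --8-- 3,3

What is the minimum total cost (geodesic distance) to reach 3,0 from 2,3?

Shortest path: 2,3 → 3,3 → 3,2 → 3,1 → 3,0, total weight = 15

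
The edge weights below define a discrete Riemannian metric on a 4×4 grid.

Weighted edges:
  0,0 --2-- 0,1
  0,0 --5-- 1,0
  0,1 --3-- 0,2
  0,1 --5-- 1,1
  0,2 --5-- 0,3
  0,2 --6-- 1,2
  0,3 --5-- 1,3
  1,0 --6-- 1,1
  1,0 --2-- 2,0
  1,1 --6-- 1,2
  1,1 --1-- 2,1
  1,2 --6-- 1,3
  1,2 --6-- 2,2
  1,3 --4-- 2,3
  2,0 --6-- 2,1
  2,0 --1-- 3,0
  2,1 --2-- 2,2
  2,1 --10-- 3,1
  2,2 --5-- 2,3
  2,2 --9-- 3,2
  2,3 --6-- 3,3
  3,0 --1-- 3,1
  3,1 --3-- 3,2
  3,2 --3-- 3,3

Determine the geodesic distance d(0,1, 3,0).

Shortest path: 0,1 → 0,0 → 1,0 → 2,0 → 3,0, total weight = 10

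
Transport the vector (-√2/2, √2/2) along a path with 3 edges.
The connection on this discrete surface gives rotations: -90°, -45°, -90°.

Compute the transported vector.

Total rotation: (-90°) + (-45°) + (-90°) = -225° ≡ 135° (mod 360°). Final vector: (0, -1)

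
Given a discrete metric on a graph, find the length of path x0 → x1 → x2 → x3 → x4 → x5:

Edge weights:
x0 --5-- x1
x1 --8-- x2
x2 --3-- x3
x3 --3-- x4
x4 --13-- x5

Arc length = 5 + 8 + 3 + 3 + 13 = 32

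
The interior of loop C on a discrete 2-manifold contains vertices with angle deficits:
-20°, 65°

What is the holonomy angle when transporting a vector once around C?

Holonomy = total enclosed curvature = (-20°) + 65° = 45°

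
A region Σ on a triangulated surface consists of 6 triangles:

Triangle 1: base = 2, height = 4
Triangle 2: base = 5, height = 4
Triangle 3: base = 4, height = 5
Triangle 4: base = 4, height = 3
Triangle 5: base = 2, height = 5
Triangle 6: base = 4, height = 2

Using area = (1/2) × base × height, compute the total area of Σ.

(1/2)×2×4 + (1/2)×5×4 + (1/2)×4×5 + (1/2)×4×3 + (1/2)×2×5 + (1/2)×4×2 = 39.0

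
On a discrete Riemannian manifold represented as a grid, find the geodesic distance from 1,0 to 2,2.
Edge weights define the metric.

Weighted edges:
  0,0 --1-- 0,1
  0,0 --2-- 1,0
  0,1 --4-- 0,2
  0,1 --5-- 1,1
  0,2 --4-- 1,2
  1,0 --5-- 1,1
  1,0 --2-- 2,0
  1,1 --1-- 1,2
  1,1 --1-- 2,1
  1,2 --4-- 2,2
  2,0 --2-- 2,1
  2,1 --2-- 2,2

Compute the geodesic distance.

Shortest path: 1,0 → 2,0 → 2,1 → 2,2, total weight = 6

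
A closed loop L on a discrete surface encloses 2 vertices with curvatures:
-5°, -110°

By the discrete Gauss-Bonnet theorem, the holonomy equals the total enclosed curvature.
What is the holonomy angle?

Holonomy = total enclosed curvature = (-5°) + (-110°) = -115°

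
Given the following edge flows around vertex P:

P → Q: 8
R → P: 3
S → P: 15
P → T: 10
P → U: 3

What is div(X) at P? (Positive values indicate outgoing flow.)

Divergence = sum of outgoing flows = 8 + (-3) + (-15) + 10 + 3 = 3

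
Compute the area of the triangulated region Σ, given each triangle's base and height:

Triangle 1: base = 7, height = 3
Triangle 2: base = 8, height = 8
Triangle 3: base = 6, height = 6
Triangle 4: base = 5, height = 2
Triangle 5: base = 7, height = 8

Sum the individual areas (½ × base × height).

(1/2)×7×3 + (1/2)×8×8 + (1/2)×6×6 + (1/2)×5×2 + (1/2)×7×8 = 93.5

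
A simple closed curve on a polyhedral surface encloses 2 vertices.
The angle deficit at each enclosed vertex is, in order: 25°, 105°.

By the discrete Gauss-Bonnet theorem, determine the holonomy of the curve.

Holonomy = total enclosed curvature = 25° + 105° = 130°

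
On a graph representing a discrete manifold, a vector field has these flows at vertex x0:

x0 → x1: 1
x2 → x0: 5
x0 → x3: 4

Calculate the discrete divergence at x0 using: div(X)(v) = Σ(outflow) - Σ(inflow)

Divergence = sum of outgoing flows = 1 + (-5) + 4 = 0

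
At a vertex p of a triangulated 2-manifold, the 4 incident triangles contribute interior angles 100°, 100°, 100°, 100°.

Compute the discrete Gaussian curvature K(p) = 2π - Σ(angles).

Sum of angles = 400°. K = 360° - 400° = -40° = -2π/9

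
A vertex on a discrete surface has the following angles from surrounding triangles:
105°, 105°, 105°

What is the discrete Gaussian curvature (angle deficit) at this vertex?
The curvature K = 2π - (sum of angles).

Sum of angles = 315°. K = 360° - 315° = 45°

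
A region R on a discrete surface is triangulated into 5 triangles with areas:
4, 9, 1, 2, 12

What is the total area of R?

4 + 9 + 1 + 2 + 12 = 28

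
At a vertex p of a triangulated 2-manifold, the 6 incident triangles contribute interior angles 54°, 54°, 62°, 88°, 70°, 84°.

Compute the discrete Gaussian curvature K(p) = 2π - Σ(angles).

Sum of angles = 412°. K = 360° - 412° = -52° = -13π/45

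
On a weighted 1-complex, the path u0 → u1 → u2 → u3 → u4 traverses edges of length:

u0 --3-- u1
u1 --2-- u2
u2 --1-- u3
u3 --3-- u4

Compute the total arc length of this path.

Arc length = 3 + 2 + 1 + 3 = 9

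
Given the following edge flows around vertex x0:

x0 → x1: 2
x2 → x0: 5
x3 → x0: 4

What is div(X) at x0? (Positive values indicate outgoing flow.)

Divergence = sum of outgoing flows = 2 + (-5) + (-4) = -7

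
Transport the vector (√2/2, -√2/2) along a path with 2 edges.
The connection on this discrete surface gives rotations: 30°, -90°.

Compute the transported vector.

Total rotation: 30° + (-90°) = -60°. Final vector: (-0.2588, -0.9659)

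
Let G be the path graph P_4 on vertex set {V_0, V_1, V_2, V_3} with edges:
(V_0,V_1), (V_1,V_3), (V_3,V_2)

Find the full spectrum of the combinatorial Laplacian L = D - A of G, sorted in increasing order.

The path graph P_n has Laplacian eigenvalues λ_k = 2 − 2cos(kπ/n), k = 0, 1, …, n−1. Here n = 4:
k=0: 2 − 2cos(0) = 0.0; k=1: 2 − 2cos(π/4) = 0.5858; k=2: 2 − 2cos(π/2) = 2.0; k=3: 2 − 2cos(3π/4) = 3.4142.
Laplacian eigenvalues (increasing order): [0.0, 0.5858, 2.0, 3.4142]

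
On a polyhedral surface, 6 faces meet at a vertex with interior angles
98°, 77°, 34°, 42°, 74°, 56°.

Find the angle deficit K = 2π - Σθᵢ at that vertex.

Sum of angles = 381°. K = 360° - 381° = -21° = -7π/60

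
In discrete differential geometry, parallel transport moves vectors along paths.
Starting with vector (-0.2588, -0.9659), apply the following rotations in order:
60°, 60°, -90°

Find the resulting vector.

Total rotation: 60° + 60° + (-90°) = 30°. Final vector: (0.2588, -0.9659)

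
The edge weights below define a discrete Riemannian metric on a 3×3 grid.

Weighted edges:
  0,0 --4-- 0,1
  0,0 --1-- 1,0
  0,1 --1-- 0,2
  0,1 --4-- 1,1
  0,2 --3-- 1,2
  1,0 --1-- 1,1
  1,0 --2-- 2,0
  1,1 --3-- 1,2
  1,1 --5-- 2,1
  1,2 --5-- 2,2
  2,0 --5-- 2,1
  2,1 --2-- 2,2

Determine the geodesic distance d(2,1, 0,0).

Shortest path: 2,1 → 1,1 → 1,0 → 0,0, total weight = 7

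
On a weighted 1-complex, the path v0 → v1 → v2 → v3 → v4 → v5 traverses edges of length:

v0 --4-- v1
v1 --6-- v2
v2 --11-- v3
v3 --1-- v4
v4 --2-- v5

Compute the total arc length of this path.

Arc length = 4 + 6 + 11 + 1 + 2 = 24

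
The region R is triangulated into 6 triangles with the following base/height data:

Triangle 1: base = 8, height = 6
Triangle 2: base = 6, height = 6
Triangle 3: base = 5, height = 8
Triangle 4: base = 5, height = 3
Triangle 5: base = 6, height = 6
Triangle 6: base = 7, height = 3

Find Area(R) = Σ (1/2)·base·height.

(1/2)×8×6 + (1/2)×6×6 + (1/2)×5×8 + (1/2)×5×3 + (1/2)×6×6 + (1/2)×7×3 = 98.0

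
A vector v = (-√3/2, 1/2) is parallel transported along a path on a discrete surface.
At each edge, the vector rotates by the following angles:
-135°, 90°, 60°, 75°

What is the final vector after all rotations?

Total rotation: (-135°) + 90° + 60° + 75° = 90°. Final vector: (-0.5000, -0.8660)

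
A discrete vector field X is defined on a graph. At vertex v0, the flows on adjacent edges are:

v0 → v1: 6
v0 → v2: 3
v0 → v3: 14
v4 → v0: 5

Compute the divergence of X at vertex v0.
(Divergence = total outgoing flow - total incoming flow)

Divergence = sum of outgoing flows = 6 + 3 + 14 + (-5) = 18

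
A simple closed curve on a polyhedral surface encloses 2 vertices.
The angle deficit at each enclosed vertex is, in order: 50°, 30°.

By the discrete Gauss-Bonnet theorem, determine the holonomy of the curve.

Holonomy = total enclosed curvature = 50° + 30° = 80°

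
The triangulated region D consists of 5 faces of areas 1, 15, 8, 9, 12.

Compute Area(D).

1 + 15 + 8 + 9 + 12 = 45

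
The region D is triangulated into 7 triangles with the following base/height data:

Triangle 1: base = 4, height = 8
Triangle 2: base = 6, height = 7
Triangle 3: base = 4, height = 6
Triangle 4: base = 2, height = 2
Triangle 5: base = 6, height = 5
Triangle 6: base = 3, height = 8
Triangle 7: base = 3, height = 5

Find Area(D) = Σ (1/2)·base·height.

(1/2)×4×8 + (1/2)×6×7 + (1/2)×4×6 + (1/2)×2×2 + (1/2)×6×5 + (1/2)×3×8 + (1/2)×3×5 = 85.5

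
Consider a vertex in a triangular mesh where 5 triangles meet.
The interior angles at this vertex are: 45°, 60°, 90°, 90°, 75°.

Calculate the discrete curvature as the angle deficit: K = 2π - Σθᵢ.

Sum of angles = 360°. K = 360° - 360° = 0°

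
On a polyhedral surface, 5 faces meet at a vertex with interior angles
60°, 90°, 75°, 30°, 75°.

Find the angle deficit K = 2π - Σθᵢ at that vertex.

Sum of angles = 330°. K = 360° - 330° = 30° = π/6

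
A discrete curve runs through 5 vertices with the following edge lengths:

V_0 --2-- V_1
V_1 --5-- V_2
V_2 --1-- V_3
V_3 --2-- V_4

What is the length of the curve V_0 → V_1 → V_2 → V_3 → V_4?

Arc length = 2 + 5 + 1 + 2 = 10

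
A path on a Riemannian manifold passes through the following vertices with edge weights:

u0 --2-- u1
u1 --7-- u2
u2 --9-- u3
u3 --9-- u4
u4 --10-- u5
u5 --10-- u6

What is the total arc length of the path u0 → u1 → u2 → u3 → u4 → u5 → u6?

Arc length = 2 + 7 + 9 + 9 + 10 + 10 = 47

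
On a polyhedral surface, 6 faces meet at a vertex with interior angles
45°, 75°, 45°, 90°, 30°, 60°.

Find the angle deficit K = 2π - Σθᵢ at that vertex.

Sum of angles = 345°. K = 360° - 345° = 15° = π/12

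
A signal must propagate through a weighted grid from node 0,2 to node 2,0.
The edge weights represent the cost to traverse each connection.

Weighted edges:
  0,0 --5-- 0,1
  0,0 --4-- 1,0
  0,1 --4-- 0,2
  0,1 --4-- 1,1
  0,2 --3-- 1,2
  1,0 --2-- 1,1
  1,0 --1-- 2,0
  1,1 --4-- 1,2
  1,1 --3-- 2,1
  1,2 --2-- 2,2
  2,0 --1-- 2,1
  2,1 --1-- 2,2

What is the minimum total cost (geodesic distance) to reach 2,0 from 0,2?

Shortest path: 0,2 → 1,2 → 2,2 → 2,1 → 2,0, total weight = 7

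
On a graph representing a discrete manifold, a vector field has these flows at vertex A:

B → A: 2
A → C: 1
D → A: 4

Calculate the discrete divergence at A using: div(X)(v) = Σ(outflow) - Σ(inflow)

Divergence = sum of outgoing flows = (-2) + 1 + (-4) = -5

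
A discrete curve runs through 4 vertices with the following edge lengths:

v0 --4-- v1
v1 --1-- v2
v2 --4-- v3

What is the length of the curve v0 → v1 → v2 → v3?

Arc length = 4 + 1 + 4 = 9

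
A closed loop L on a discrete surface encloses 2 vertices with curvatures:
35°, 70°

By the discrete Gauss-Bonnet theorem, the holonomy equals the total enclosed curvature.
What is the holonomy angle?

Holonomy = total enclosed curvature = 35° + 70° = 105°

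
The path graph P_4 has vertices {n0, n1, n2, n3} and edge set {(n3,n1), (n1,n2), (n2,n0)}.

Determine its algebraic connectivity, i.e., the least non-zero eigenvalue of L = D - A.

The path graph P_n has Laplacian eigenvalues λ_k = 2 − 2cos(kπ/n), k = 0, 1, …, n−1. Here n = 4:
k=0: 2 − 2cos(0) = 0.0; k=1: 2 − 2cos(π/4) = 0.5858; k=2: 2 − 2cos(π/2) = 2.0; k=3: 2 − 2cos(3π/4) = 3.4142.
Laplacian eigenvalues: [0.0, 0.5858, 2.0, 3.4142]. Algebraic connectivity (smallest non-zero eigenvalue) = 0.5858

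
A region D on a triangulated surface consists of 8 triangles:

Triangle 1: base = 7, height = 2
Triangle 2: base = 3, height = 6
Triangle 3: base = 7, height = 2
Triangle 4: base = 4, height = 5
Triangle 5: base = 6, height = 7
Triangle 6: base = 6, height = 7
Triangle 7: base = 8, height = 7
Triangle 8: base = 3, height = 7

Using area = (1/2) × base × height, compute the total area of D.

(1/2)×7×2 + (1/2)×3×6 + (1/2)×7×2 + (1/2)×4×5 + (1/2)×6×7 + (1/2)×6×7 + (1/2)×8×7 + (1/2)×3×7 = 113.5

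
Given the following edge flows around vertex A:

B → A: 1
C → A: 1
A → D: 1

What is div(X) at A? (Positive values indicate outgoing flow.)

Divergence = sum of outgoing flows = (-1) + (-1) + 1 = -1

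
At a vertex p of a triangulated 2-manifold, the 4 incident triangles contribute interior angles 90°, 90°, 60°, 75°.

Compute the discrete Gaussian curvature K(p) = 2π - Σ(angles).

Sum of angles = 315°. K = 360° - 315° = 45°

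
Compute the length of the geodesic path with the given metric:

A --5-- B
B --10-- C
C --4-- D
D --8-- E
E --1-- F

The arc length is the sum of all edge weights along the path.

Arc length = 5 + 10 + 4 + 8 + 1 = 28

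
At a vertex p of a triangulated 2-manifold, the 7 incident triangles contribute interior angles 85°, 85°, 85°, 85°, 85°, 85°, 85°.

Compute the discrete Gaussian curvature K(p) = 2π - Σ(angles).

Sum of angles = 595°. K = 360° - 595° = -235° = -47π/36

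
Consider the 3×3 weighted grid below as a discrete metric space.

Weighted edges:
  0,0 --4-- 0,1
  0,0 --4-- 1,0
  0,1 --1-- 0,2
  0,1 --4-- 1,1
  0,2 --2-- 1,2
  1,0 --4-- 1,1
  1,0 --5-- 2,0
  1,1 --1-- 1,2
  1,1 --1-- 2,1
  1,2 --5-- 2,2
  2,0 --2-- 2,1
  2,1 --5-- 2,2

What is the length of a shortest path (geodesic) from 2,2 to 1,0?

Shortest path: 2,2 → 1,2 → 1,1 → 1,0, total weight = 10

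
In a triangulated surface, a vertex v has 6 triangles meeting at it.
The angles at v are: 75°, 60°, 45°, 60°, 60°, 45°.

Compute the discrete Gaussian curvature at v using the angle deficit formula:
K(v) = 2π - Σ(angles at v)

Sum of angles = 345°. K = 360° - 345° = 15°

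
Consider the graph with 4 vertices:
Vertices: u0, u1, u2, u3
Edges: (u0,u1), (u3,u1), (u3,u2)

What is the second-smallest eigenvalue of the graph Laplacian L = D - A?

Degrees: deg(u0) = 1, deg(u1) = 2, deg(u2) = 1, deg(u3) = 2.
L = D − A with rows/columns ordered (u0, u1, u2, u3):
  [ 1, -1,  0,  0]
  [-1,  2,  0, -1]
  [ 0,  0,  1, -1]
  [ 0, -1, -1,  2]
Characteristic polynomial: det(λI − L) = λ(λ² − 4λ + 2)(λ − 2).
Roots: λ = 0; (λ² − 4λ + 2) = 0 ⇒ λ = 2 ± √2 ≈ 0.5858, 3.4142; (λ − 2) = 0 ⇒ λ = 2.
(Check: the roots sum (with multiplicity) to 6, matching trace L = Σdeg = 2·3 = 6.)
Laplacian eigenvalues: [0.0, 0.5858, 2.0, 3.4142]. Algebraic connectivity (smallest non-zero eigenvalue) = 0.5858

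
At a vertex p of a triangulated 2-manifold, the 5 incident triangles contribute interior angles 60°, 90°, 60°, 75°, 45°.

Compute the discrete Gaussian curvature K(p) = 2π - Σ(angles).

Sum of angles = 330°. K = 360° - 330° = 30°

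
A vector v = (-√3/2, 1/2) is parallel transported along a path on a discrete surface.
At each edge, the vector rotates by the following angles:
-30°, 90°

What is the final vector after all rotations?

Total rotation: (-30°) + 90° = 60°. Final vector: (-0.8660, -0.5000)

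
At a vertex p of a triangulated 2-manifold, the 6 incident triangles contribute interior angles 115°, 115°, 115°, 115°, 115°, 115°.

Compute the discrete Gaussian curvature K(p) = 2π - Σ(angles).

Sum of angles = 690°. K = 360° - 690° = -330° = -11π/6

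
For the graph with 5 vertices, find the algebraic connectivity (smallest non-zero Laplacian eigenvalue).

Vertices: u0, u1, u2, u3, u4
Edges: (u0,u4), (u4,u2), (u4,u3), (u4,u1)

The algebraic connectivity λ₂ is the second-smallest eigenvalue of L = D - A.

Degrees: deg(u0) = 1, deg(u1) = 1, deg(u2) = 1, deg(u3) = 1, deg(u4) = 4.
L = D − A with rows/columns ordered (u0, u1, u2, u3, u4):
  [ 1,  0,  0,  0, -1]
  [ 0,  1,  0,  0, -1]
  [ 0,  0,  1,  0, -1]
  [ 0,  0,  0,  1, -1]
  [-1, -1, -1, -1,  4]
Characteristic polynomial: det(λI − L) = λ(λ − 1)³(λ − 5).
Roots: λ = 0; (λ − 1) = 0 ⇒ λ = 1 (multiplicity 3); (λ − 5) = 0 ⇒ λ = 5.
(Check: the roots sum (with multiplicity) to 8, matching trace L = Σdeg = 2·4 = 8.)
Laplacian eigenvalues: [0.0, 1.0, 1.0, 1.0, 5.0]. Algebraic connectivity (smallest non-zero eigenvalue) = 1.0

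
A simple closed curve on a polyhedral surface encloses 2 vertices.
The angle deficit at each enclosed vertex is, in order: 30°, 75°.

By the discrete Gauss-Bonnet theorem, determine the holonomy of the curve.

Holonomy = total enclosed curvature = 30° + 75° = 105°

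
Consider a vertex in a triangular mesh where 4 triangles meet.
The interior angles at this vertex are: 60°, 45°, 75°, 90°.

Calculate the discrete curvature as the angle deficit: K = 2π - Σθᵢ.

Sum of angles = 270°. K = 360° - 270° = 90°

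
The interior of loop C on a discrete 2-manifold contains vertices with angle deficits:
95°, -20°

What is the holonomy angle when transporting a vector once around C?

Holonomy = total enclosed curvature = 95° + (-20°) = 75°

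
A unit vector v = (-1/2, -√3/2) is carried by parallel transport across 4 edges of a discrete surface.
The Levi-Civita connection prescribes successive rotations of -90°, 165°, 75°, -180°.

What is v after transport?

Total rotation: (-90°) + 165° + 75° + (-180°) = -30°. Final vector: (-0.8660, -0.5000)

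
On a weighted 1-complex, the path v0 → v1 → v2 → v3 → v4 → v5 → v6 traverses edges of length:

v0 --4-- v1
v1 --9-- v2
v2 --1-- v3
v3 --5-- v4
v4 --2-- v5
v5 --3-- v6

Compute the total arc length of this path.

Arc length = 4 + 9 + 1 + 5 + 2 + 3 = 24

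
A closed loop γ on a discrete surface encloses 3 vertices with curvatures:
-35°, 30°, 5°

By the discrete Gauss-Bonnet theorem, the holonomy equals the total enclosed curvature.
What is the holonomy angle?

Holonomy = total enclosed curvature = (-35°) + 30° + 5° = 0°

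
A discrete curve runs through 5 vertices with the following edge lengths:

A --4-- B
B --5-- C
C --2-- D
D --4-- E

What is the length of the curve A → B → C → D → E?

Arc length = 4 + 5 + 2 + 4 = 15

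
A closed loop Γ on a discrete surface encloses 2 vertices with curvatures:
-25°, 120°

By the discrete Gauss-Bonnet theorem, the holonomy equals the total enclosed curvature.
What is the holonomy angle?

Holonomy = total enclosed curvature = (-25°) + 120° = 95°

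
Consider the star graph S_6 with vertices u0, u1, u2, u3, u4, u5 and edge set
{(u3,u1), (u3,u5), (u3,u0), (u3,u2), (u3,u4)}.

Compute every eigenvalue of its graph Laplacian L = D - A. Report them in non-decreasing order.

The star S_6 is the complete bipartite graph K_{1,5} (one hub of degree 5, 5 leaves of degree 1). The Laplacian spectrum of K_{p,q} is 0, p (multiplicity q−1), q (multiplicity p−1), p+q. With p = 1, q = 5: 0 once, 1 with multiplicity 4, and 6 once. (Check: trace L = sum of degrees = 10 = 4·1 + 6.)
Laplacian eigenvalues (increasing order): [0.0, 1.0, 1.0, 1.0, 1.0, 6.0]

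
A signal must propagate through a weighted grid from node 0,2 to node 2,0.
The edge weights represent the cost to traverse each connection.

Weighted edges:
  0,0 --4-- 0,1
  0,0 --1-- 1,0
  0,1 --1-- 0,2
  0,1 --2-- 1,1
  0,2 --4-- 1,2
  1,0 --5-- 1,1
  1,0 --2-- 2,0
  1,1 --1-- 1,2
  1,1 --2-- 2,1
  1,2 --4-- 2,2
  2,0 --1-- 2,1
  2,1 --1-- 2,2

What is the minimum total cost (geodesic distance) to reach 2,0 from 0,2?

Shortest path: 0,2 → 0,1 → 1,1 → 2,1 → 2,0, total weight = 6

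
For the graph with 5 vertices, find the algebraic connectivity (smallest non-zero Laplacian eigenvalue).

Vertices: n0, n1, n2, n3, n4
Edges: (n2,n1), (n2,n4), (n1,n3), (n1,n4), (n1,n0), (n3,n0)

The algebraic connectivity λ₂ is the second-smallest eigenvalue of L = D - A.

Degrees: deg(n0) = 2, deg(n1) = 4, deg(n2) = 2, deg(n3) = 2, deg(n4) = 2.
L = D − A with rows/columns ordered (n0, n1, n2, n3, n4):
  [ 2, -1,  0, -1,  0]
  [-1,  4, -1, -1, -1]
  [ 0, -1,  2,  0, -1]
  [-1, -1,  0,  2,  0]
  [ 0, -1, -1,  0,  2]
Characteristic polynomial: det(λI − L) = λ(λ − 1)(λ − 3)²(λ − 5).
Roots: λ = 0; (λ − 1) = 0 ⇒ λ = 1; (λ − 3) = 0 ⇒ λ = 3 (multiplicity 2); (λ − 5) = 0 ⇒ λ = 5.
(Check: the roots sum (with multiplicity) to 12, matching trace L = Σdeg = 2·6 = 12.)
Laplacian eigenvalues: [0.0, 1.0, 3.0, 3.0, 5.0]. Algebraic connectivity (smallest non-zero eigenvalue) = 1.0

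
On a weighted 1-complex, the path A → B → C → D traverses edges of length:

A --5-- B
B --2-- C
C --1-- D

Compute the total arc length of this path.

Arc length = 5 + 2 + 1 = 8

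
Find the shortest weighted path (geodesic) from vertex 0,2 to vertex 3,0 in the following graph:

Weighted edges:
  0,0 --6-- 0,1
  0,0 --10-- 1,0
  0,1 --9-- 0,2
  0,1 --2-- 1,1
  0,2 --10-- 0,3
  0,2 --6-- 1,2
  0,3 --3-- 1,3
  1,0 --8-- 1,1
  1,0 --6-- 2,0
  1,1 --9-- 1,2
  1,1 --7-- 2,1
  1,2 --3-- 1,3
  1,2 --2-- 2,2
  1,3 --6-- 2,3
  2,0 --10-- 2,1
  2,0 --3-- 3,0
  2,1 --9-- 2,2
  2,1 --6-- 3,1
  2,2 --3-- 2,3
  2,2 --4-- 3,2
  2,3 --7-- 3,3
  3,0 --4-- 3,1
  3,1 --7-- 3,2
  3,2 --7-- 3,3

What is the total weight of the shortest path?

Shortest path: 0,2 → 1,2 → 2,2 → 3,2 → 3,1 → 3,0, total weight = 23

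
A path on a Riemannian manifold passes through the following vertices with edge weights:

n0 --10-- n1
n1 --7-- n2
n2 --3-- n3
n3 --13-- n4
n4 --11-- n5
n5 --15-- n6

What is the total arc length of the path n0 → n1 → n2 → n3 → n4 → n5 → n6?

Arc length = 10 + 7 + 3 + 13 + 11 + 15 = 59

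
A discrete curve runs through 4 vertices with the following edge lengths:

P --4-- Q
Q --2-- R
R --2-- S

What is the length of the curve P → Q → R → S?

Arc length = 4 + 2 + 2 = 8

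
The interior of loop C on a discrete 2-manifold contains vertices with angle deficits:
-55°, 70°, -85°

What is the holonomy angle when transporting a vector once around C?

Holonomy = total enclosed curvature = (-55°) + 70° + (-85°) = -70°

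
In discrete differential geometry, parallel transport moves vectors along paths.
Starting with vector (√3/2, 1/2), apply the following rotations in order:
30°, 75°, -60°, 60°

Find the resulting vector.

Total rotation: 30° + 75° + (-60°) + 60° = 105°. Final vector: (-0.7071, 0.7071)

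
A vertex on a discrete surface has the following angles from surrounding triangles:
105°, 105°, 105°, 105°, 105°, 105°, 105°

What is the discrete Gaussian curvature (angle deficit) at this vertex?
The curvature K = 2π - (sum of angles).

Sum of angles = 735°. K = 360° - 735° = -375°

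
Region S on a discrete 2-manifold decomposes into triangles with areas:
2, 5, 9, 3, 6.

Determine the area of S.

2 + 5 + 9 + 3 + 6 = 25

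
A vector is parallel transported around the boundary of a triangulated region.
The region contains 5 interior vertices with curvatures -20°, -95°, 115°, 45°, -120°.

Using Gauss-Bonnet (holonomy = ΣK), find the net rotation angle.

Holonomy = total enclosed curvature = (-20°) + (-95°) + 115° + 45° + (-120°) = -75°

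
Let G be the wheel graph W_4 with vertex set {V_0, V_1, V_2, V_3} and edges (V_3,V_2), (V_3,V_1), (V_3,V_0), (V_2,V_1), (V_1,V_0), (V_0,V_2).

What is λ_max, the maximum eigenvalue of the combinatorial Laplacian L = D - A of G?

The wheel W_4 is the join K_1 ∨ C_3 (a hub joined to every vertex of a cycle of length 3). For a join G ∨ H (G on p vertices, H on q vertices) the Laplacian spectrum is 0, p+q, the eigenvalues of L(G) other than one 0 each shifted by +q, and the eigenvalues of L(H) other than one 0 each shifted by +p. With G = K_1 (p = 1, nothing left after dropping its 0) and H = C_3 (q = 3, eigenvalues 2 − 2cos(2πk/3), k = 0, …, 2; drop k = 0), the spectrum of W_4 is 0, 4, and 1 + (2 − 2cos(2πk/3)) = 3 − 2cos(2πk/3) for k = 1, …, 2:
k=1: 3 − 2cos(2π/3) = 4.0; k=2: 3 − 2cos(4π/3) = 4.0.
Laplacian eigenvalues: [0.0, 4.0, 4.0, 4.0]. Largest eigenvalue (spectral radius) = 4.0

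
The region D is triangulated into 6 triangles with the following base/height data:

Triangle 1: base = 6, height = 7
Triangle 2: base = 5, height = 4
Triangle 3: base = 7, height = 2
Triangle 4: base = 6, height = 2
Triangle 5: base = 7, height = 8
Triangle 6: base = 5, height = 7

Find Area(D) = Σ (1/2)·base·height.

(1/2)×6×7 + (1/2)×5×4 + (1/2)×7×2 + (1/2)×6×2 + (1/2)×7×8 + (1/2)×5×7 = 89.5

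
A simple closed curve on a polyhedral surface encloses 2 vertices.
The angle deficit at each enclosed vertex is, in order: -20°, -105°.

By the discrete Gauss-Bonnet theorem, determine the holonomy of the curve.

Holonomy = total enclosed curvature = (-20°) + (-105°) = -125°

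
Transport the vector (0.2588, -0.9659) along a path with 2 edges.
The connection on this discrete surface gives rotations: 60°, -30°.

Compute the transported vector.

Total rotation: 60° + (-30°) = 30°. Final vector: (0.7071, -0.7071)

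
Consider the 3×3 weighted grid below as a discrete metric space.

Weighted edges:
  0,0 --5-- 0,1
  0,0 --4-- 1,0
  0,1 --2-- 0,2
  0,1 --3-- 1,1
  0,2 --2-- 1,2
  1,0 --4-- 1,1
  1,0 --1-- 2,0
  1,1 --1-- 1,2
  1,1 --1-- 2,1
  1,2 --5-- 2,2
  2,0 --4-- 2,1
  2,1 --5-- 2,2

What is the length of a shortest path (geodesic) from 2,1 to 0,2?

Shortest path: 2,1 → 1,1 → 1,2 → 0,2, total weight = 4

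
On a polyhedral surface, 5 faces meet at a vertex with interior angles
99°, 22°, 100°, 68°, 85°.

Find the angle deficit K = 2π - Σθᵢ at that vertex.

Sum of angles = 374°. K = 360° - 374° = -14° = -7π/90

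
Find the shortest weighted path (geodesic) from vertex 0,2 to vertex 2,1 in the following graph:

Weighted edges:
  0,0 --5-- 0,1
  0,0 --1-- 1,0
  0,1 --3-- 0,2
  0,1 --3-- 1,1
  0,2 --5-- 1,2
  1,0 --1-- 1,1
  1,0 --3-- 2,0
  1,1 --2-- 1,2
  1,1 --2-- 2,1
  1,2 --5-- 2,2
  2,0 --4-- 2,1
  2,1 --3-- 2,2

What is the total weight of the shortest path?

Shortest path: 0,2 → 0,1 → 1,1 → 2,1, total weight = 8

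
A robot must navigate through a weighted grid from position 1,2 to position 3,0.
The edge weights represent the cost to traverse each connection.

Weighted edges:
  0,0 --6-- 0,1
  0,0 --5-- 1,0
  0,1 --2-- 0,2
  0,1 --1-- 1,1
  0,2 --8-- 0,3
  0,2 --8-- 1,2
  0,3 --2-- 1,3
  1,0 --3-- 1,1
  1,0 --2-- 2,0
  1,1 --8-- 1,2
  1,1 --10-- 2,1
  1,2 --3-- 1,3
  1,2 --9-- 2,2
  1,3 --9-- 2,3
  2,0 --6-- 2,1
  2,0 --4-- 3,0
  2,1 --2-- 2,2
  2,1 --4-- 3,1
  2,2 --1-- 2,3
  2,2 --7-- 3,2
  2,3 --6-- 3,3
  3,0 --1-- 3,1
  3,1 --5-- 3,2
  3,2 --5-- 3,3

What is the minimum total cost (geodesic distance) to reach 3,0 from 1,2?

Shortest path: 1,2 → 2,2 → 2,1 → 3,1 → 3,0, total weight = 16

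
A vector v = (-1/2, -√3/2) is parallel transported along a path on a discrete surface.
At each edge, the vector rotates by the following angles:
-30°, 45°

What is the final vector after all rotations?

Total rotation: (-30°) + 45° = 15°. Final vector: (-0.2588, -0.9659)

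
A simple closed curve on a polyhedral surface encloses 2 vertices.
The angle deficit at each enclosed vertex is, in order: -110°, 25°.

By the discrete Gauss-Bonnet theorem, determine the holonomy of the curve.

Holonomy = total enclosed curvature = (-110°) + 25° = -85°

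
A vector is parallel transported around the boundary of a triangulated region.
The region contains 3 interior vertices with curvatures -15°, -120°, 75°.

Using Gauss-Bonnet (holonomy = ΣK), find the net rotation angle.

Holonomy = total enclosed curvature = (-15°) + (-120°) + 75° = -60°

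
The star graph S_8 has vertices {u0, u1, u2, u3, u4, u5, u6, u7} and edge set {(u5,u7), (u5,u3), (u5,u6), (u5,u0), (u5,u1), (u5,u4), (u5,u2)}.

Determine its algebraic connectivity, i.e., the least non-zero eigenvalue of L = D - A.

The star S_8 is the complete bipartite graph K_{1,7} (one hub of degree 7, 7 leaves of degree 1). The Laplacian spectrum of K_{p,q} is 0, p (multiplicity q−1), q (multiplicity p−1), p+q. With p = 1, q = 7: 0 once, 1 with multiplicity 6, and 8 once. (Check: trace L = sum of degrees = 14 = 6·1 + 8.)
Laplacian eigenvalues: [0.0, 1.0, 1.0, 1.0, 1.0, 1.0, 1.0, 8.0]. Algebraic connectivity (smallest non-zero eigenvalue) = 1.0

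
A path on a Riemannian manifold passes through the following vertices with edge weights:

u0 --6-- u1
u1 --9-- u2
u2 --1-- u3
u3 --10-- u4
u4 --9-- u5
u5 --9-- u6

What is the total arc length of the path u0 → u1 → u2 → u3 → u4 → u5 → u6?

Arc length = 6 + 9 + 1 + 10 + 9 + 9 = 44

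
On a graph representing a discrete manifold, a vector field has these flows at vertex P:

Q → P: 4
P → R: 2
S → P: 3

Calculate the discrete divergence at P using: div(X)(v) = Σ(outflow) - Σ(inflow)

Divergence = sum of outgoing flows = (-4) + 2 + (-3) = -5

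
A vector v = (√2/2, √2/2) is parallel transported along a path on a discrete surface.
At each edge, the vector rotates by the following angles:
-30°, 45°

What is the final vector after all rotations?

Total rotation: (-30°) + 45° = 15°. Final vector: (0.5000, 0.8660)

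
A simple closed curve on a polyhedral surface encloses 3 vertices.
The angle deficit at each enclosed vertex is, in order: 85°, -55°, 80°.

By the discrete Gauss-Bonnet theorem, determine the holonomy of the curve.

Holonomy = total enclosed curvature = 85° + (-55°) + 80° = 110°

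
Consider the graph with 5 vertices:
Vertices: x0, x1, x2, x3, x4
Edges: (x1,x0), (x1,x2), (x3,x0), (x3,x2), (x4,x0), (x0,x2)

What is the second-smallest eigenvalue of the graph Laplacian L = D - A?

Degrees: deg(x0) = 4, deg(x1) = 2, deg(x2) = 3, deg(x3) = 2, deg(x4) = 1.
L = D − A with rows/columns ordered (x0, x1, x2, x3, x4):
  [ 4, -1, -1, -1, -1]
  [-1,  2, -1,  0,  0]
  [-1, -1,  3, -1,  0]
  [-1,  0, -1,  2,  0]
  [-1,  0,  0,  0,  1]
Characteristic polynomial: det(λI − L) = λ(λ − 1)(λ − 2)(λ − 4)(λ − 5).
Roots: λ = 0; (λ − 1) = 0 ⇒ λ = 1; (λ − 2) = 0 ⇒ λ = 2; (λ − 4) = 0 ⇒ λ = 4; (λ − 5) = 0 ⇒ λ = 5.
(Check: the roots sum (with multiplicity) to 12, matching trace L = Σdeg = 2·6 = 12.)
Laplacian eigenvalues: [0.0, 1.0, 2.0, 4.0, 5.0]. Algebraic connectivity (smallest non-zero eigenvalue) = 1.0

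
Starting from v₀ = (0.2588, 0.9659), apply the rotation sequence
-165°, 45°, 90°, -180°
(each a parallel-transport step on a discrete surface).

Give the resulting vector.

Total rotation: (-165°) + 45° + 90° + (-180°) = -210° ≡ 150° (mod 360°). Final vector: (-0.7071, -0.7071)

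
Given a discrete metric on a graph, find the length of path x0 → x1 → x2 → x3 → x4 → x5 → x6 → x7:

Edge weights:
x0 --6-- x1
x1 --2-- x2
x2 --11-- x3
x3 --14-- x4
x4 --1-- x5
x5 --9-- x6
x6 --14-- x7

Arc length = 6 + 2 + 11 + 14 + 1 + 9 + 14 = 57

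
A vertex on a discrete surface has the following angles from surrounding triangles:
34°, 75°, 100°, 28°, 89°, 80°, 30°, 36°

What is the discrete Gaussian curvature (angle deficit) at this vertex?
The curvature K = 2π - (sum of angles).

Sum of angles = 472°. K = 360° - 472° = -112° = -28π/45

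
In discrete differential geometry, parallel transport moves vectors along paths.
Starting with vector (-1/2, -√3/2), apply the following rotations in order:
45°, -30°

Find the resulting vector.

Total rotation: 45° + (-30°) = 15°. Final vector: (-0.2588, -0.9659)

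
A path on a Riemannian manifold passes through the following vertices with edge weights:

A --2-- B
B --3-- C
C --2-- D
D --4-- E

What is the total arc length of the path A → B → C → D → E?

Arc length = 2 + 3 + 2 + 4 = 11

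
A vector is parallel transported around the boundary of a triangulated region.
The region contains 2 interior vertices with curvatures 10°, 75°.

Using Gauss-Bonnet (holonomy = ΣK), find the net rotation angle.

Holonomy = total enclosed curvature = 10° + 75° = 85°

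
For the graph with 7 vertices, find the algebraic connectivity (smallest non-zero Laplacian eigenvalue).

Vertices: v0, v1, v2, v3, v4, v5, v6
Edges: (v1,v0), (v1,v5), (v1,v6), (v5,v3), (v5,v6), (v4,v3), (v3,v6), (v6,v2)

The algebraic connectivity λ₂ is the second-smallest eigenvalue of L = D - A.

Degrees: deg(v0) = 1, deg(v1) = 3, deg(v2) = 1, deg(v3) = 3, deg(v4) = 1, deg(v5) = 3, deg(v6) = 4.
L = D − A with rows/columns ordered (v0, v1, v2, v3, v4, v5, v6):
  [ 1, -1,  0,  0,  0,  0,  0]
  [-1,  3,  0,  0,  0, -1, -1]
  [ 0,  0,  1,  0,  0,  0, -1]
  [ 0,  0,  0,  3, -1, -1, -1]
  [ 0,  0,  0, -1,  1,  0,  0]
  [ 0, -1,  0, -1,  0,  3, -1]
  [ 0, -1, -1, -1,  0, -1,  4]
Characteristic polynomial: det(λI − L) = λ(λ² − 4λ + 2)(λ² − 6λ + 4)(λ² − 6λ + 7).
Roots: λ = 0; (λ² − 4λ + 2) = 0 ⇒ λ = 2 ± √2 ≈ 0.5858, 3.4142; (λ² − 6λ + 4) = 0 ⇒ λ = 3 ± √5 ≈ 0.7639, 5.2361; (λ² − 6λ + 7) = 0 ⇒ λ = 3 ± √2 ≈ 1.5858, 4.4142.
(Check: the roots sum (with multiplicity) to 16, matching trace L = Σdeg = 2·8 = 16.)
Laplacian eigenvalues: [0.0, 0.5858, 0.7639, 1.5858, 3.4142, 4.4142, 5.2361]. Algebraic connectivity (smallest non-zero eigenvalue) = 0.5858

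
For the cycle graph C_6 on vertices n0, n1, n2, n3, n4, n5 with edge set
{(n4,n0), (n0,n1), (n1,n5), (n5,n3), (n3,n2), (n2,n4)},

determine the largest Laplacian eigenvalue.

The cycle graph C_n has Laplacian eigenvalues λ_k = 2 − 2cos(2πk/n), k = 0, 1, …, n−1. Here n = 6:
k=0: 2 − 2cos(0) = 0.0; k=1: 2 − 2cos(π/3) = 1.0; k=2: 2 − 2cos(2π/3) = 3.0; k=3: 2 − 2cos(π) = 4.0; k=4: 2 − 2cos(4π/3) = 3.0; k=5: 2 − 2cos(5π/3) = 1.0.
Laplacian eigenvalues: [0.0, 1.0, 1.0, 3.0, 3.0, 4.0]. Largest eigenvalue (spectral radius) = 4.0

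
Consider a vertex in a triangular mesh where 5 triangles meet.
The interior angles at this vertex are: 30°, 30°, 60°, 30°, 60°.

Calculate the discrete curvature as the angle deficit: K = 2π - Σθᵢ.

Sum of angles = 210°. K = 360° - 210° = 150° = 5π/6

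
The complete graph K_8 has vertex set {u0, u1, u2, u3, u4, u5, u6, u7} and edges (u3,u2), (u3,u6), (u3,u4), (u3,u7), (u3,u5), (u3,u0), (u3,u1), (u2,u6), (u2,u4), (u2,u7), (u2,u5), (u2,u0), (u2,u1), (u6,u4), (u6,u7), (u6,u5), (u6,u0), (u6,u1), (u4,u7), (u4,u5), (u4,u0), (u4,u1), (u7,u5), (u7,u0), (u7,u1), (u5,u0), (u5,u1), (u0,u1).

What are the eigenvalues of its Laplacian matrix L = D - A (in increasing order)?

For the complete graph K_n, L = nI − J (J = all-ones matrix). J has eigenvalues n (once, eigenvector 𝟙) and 0 (multiplicity n−1), so L has eigenvalues 0 (once) and n (multiplicity n−1). Here n = 8: eigenvalue 0 once and 8 with multiplicity 7.
Laplacian eigenvalues (increasing order): [0.0, 8.0, 8.0, 8.0, 8.0, 8.0, 8.0, 8.0]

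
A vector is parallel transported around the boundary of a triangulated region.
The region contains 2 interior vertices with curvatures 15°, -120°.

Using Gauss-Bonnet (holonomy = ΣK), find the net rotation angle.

Holonomy = total enclosed curvature = 15° + (-120°) = -105°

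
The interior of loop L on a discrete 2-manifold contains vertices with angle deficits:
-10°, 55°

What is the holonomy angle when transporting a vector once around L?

Holonomy = total enclosed curvature = (-10°) + 55° = 45°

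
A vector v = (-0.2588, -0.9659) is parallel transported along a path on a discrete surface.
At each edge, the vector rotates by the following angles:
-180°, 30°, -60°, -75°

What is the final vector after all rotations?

Total rotation: (-180°) + 30° + (-60°) + (-75°) = -285° ≡ 75° (mod 360°). Final vector: (0.8660, -0.5000)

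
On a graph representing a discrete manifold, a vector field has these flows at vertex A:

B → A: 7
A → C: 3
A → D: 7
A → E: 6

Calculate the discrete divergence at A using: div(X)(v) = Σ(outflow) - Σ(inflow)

Divergence = sum of outgoing flows = (-7) + 3 + 7 + 6 = 9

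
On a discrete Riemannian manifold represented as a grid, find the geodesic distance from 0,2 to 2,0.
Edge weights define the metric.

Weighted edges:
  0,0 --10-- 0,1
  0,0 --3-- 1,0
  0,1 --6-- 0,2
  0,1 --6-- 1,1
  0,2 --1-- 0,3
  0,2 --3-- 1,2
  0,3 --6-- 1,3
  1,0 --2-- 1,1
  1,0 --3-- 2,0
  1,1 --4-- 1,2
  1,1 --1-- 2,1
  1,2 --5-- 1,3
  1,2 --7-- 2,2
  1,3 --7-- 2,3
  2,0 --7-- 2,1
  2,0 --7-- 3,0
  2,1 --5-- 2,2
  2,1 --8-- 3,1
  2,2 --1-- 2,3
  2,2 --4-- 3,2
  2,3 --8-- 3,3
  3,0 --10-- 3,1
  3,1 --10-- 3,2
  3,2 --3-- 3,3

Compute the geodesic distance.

Shortest path: 0,2 → 1,2 → 1,1 → 1,0 → 2,0, total weight = 12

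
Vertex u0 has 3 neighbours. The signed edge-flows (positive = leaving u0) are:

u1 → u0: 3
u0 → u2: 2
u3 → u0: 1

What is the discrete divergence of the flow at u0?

Divergence = sum of outgoing flows = (-3) + 2 + (-1) = -2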